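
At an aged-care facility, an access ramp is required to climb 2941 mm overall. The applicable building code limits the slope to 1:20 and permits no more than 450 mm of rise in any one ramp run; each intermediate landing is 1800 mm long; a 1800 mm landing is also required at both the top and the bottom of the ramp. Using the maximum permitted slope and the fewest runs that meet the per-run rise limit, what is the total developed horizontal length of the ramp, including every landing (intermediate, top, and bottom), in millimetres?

2941 / 450 = 6.536 → round up to 7 ramp runs. That means 6 intermediate landings.
Horizontal run for 2941 mm of rise at 1:20 is 2941 × 20 = 58820 mm.
6 intermediate landings contribute 6 × 1800 = 10800 mm.
Top and bottom landings: 2 × 1800 = 3600 mm.
Total = 58820 + 10800 + 3600 = 73220 mm.

73220 mm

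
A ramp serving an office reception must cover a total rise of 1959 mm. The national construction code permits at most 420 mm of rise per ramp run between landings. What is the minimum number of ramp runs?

5 runs

1959 / 420 = 4.66, so 5 ramp runs are needed.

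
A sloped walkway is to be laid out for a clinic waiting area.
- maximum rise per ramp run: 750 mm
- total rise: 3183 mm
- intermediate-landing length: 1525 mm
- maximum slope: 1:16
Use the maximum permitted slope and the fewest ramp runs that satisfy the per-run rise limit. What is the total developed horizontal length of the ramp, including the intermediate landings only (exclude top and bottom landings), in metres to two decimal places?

⌈3183/750⌉ = 5 ramp runs. That means 4 intermediate landings.
Horizontal run for 3183 mm of rise at 1:16 is 3183 × 16 = 50928 mm.
4 intermediate landings contribute 4 × 1525 = 6100 mm.
Total developed length = 50928 + 6100 = 57028 mm.
= 57.03 m.

57.03 m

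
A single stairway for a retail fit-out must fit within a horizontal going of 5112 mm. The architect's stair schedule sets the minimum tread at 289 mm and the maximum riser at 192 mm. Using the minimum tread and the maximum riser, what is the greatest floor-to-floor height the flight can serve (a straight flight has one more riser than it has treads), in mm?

3456 mm

Treads that fit: ⌊5112 / 289⌋ = 17.
Risers = treads + 1 = 18.
Maximum height = 18 × 192 = 3456 mm.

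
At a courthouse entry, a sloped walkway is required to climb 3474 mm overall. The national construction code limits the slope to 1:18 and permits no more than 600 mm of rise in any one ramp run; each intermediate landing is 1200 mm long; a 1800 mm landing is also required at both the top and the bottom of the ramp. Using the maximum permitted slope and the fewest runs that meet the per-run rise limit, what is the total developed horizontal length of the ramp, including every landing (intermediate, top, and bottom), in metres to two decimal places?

⌈3474/600⌉ = 6 ramp runs. That means 5 intermediate landings.
Ramp run (horizontal) at 1:18: 3474 × 18 = 62532 mm.
5 intermediate landings contribute 5 × 1200 = 6000 mm.
Top and bottom landings: 2 × 1800 = 3600 mm.
Total = 62532 + 6000 + 3600 = 72132 mm.
= 72.13 m.

72.13 m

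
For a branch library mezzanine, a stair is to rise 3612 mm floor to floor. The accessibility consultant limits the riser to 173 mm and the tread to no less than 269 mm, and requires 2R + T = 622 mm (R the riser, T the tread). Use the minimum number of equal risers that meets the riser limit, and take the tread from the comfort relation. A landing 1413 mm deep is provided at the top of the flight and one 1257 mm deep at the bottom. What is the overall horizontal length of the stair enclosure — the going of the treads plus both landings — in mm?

3612 / 173 = 20.88, so 21 risers are needed.
Riser R = 3612 / 21 = 172 mm, within the 173 mm limit.
T = 622 − 2·172 = 278 mm, which satisfies the 269 mm minimum.
Going = (21 − 1) × 278 = 5560 mm.
Enclosure = 5560 + 1413 + 1257 = 8230 mm.

8230 mm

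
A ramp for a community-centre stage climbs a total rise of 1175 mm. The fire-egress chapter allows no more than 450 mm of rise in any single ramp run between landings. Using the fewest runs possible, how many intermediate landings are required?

1175 / 450 = 2.611 → round up to 3 ramp runs.
3 runs are separated by 2 intermediate landings.

2 intermediate landings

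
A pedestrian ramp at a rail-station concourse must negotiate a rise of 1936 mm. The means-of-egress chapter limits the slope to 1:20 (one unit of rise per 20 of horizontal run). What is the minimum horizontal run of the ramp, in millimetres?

Run = rise × 20 = 1936 × 20 = 38720 mm.

38720 mm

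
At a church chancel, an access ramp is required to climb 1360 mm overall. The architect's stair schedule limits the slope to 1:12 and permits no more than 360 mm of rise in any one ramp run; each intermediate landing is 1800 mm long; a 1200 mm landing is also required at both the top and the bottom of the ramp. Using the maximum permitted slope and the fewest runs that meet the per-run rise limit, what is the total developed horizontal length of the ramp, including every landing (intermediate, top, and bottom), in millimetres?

1360 / 360 = 3.778 → round up to 4 ramp runs. That means 3 intermediate landings.
Ramp run (horizontal) at 1:12: 1360 × 12 = 16320 mm.
Intermediate landings: 3 × 1800 = 5400 mm.
Top and bottom landings: 2 × 1200 = 2400 mm.
Total = 16320 + 5400 + 2400 = 24120 mm.

24120 mm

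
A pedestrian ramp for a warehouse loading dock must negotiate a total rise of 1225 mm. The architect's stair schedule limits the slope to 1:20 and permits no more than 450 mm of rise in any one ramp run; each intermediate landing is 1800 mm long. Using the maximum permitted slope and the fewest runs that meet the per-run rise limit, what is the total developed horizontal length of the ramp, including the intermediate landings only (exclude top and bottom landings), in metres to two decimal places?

At most 450 each: 1225/450 = 2.72, giving 3 ramp runs. That means 2 intermediate landings.
Ramp run (horizontal) at 1:20: 1225 × 20 = 24500 mm.
Intermediate landings: 2 × 1800 = 3600 mm.
Total developed length = 24500 + 3600 = 28100 mm.
= 28.10 m.

28.10 m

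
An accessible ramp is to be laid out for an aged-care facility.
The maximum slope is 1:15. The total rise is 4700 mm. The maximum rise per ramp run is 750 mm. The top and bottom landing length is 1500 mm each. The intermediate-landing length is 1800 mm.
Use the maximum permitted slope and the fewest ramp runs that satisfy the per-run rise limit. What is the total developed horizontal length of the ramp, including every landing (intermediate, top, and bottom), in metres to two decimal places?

84.30 m

⌈4700/750⌉ = 7 ramp runs. That means 6 intermediate landings.
Ramp run (horizontal) at 1:15: 4700 × 15 = 70500 mm.
6 intermediate landings contribute 6 × 1800 = 10800 mm.
Top and bottom landings: 2 × 1500 = 3000 mm.
Total = 70500 + 10800 + 3000 = 84300 mm.
= 84.30 m.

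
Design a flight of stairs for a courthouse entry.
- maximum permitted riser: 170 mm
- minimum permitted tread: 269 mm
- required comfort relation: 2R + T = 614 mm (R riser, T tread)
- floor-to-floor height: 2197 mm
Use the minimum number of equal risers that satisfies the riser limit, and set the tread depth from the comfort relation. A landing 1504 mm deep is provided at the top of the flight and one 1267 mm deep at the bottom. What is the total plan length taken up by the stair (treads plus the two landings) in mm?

2197 / 170 = 12.92, so 13 risers are needed.
Each riser is 2197/13 = 169 mm (≤ 170 mm).
Tread T = 614 − 2 × 169 = 276 mm (≥ 269 mm).
Treads = 13 − 1 = 12; going = 12 × 276 = 3312 mm.
Enclosure = 3312 + 1504 + 1267 = 6083 mm.

6083 mm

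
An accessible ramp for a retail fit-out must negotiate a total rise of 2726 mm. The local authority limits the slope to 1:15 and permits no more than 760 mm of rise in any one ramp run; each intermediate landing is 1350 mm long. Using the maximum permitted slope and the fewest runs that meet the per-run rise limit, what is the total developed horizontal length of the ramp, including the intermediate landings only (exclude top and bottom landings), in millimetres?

44940 mm

2726 / 760 = 3.59, so 4 ramp runs are needed. That means 3 intermediate landings.
Horizontal run for 2726 mm of rise at 1:15 is 2726 × 15 = 40890 mm.
Intermediate landings: 3 × 1350 = 4050 mm.
Developed length = 40890 + 4050 = 44940 mm.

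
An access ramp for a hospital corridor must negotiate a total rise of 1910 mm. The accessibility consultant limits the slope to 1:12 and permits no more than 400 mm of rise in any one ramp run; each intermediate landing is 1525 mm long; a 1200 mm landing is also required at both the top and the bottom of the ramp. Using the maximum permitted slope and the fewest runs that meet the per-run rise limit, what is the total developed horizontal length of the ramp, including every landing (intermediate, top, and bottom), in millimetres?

1910 / 400 = 4.78, so 5 ramp runs are needed. That means 4 intermediate landings.
Horizontal run for 1910 mm of rise at 1:12 is 1910 × 12 = 22920 mm.
4 intermediate landings contribute 4 × 1525 = 6100 mm.
Top and bottom landings: 2 × 1200 = 2400 mm.
Total = 22920 + 6100 + 2400 = 31420 mm.

31420 mm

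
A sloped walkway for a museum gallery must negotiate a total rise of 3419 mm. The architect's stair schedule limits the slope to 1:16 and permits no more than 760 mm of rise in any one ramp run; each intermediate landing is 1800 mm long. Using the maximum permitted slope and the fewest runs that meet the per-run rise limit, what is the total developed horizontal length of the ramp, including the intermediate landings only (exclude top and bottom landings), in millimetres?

At most 760 each: 3419/760 = 4.50, giving 5 ramp runs. That means 4 intermediate landings.
Ramp run (horizontal) at 1:16: 3419 × 16 = 54704 mm.
4 intermediate landings contribute 4 × 1800 = 7200 mm.
Developed length = 54704 + 7200 = 61904 mm.

61904 mm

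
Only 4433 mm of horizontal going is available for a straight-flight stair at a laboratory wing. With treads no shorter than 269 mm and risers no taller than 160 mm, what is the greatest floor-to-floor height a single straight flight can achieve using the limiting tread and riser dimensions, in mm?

Treads that fit: ⌊4433 / 269⌋ = 16.
Risers = treads + 1 = 17.
Maximum height = 17 × 160 = 2720 mm.

2720 mm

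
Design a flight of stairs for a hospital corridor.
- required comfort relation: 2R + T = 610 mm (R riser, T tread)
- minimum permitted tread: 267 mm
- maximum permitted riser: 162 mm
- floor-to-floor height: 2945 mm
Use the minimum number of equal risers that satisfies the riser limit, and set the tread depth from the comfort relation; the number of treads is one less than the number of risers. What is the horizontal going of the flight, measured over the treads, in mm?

5400 mm

At most 162 each: 2945/162 = 18.18, giving 19 risers.
Riser R = 2945 / 19 = 155 mm, within the 162 mm limit.
From 2R + T = 610: T = 610 − 310 = 300 mm.
Treads = 19 − 1 = 18; going = 18 × 300 = 5400 mm.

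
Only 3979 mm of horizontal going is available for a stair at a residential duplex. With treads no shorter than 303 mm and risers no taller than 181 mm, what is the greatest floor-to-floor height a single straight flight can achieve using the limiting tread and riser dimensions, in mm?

2534 mm

Treads that fit: ⌊3979 / 303⌋ = 13.
Risers = treads + 1 = 14.
Maximum height = 14 × 181 = 2534 mm.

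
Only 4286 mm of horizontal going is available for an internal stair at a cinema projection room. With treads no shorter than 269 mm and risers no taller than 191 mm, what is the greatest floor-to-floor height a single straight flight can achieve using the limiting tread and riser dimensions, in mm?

Treads that fit: ⌊4286 / 269⌋ = 15.
Risers = treads + 1 = 16.
Maximum height = 16 × 191 = 3056 mm.

3056 mm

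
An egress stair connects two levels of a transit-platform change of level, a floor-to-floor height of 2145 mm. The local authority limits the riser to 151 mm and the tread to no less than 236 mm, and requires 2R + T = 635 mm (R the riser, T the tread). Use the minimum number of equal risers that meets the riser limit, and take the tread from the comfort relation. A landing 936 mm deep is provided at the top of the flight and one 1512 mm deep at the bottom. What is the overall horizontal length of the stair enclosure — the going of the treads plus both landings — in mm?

2145 / 151 = 14.21, so 15 risers are needed.
Each riser is 2145/15 = 143 mm (≤ 151 mm).
From 2R + T = 635: T = 635 − 286 = 349 mm.
Going = (15 − 1) × 349 = 4886 mm.
Add landings: 4886 + 936 + 1512 = 7334 mm.

7334 mm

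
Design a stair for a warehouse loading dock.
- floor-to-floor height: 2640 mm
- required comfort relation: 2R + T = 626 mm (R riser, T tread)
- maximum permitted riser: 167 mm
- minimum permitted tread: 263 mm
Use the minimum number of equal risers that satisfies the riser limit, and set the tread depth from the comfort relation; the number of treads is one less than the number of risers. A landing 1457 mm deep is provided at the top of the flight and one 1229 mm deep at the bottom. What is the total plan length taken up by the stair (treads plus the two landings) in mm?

7126 mm

2640 / 167 = 15.808 → round up to 16 risers.
Each riser is 2640/16 = 165 mm (≤ 167 mm).
T = 626 − 2·165 = 296 mm, which satisfies the 263 mm minimum.
Going = (16 − 1) × 296 = 4440 mm.
Enclosure = 4440 + 1457 + 1229 = 7126 mm.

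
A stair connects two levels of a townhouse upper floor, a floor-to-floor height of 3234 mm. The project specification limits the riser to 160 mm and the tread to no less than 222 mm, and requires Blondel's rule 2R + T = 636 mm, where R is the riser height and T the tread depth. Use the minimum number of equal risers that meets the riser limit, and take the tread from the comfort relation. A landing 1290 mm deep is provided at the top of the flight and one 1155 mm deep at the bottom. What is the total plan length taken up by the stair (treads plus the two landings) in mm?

9005 mm

3234 / 160 = 20.21, so 21 risers are needed.
Riser R = 3234 / 21 = 154 mm, within the 160 mm limit.
Tread T = 636 − 2 × 154 = 328 mm (≥ 222 mm).
Treads = 21 − 1 = 20; going = 20 × 328 = 6560 mm.
Enclosure = 6560 + 1290 + 1155 = 9005 mm.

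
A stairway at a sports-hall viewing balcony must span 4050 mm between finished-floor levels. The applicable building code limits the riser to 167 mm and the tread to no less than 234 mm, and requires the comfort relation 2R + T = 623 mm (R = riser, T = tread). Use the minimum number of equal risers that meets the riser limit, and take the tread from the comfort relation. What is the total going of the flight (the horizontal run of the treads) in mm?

7176 mm

4050 / 167 = 24.25, so 25 risers are needed.
Each riser is 4050/25 = 162 mm (≤ 167 mm).
Tread T = 623 − 2 × 162 = 299 mm (≥ 234 mm).
Going = (25 − 1) × 299 = 7176 mm.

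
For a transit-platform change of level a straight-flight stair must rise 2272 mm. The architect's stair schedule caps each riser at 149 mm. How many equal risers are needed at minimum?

At most 149 each: 2272/149 = 15.25, giving 16 risers.

16 risers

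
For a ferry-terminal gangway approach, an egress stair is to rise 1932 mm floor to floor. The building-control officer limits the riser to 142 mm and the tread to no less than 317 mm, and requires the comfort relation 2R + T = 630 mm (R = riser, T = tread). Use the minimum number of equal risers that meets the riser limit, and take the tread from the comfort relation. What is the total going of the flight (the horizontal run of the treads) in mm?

1932 / 142 = 13.606 → round up to 14 risers.
Each riser is 1932/14 = 138 mm (≤ 142 mm).
Tread T = 630 − 2 × 138 = 354 mm (≥ 317 mm).
14 risers give 13 treads; going = 13 × 354 = 4602 mm.

4602 mm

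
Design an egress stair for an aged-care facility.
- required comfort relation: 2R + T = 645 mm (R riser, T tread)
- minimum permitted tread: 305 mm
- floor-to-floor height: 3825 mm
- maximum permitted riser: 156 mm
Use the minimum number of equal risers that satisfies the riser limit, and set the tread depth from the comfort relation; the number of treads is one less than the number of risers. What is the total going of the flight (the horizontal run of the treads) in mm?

8136 mm

⌈3825/156⌉ = 25 risers.
R = 3825 ÷ 25 = 153 mm.
Tread T = 645 − 2 × 153 = 339 mm (≥ 305 mm).
Treads = 25 − 1 = 24; going = 24 × 339 = 8136 mm.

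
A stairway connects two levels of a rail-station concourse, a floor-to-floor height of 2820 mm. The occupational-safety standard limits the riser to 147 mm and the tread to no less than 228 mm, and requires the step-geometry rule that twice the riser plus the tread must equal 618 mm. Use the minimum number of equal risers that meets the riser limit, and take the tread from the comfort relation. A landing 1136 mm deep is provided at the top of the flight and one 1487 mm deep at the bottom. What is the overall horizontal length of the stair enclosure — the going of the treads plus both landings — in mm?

9007 mm

At most 147 each: 2820/147 = 19.18, giving 20 risers.
R = 2820 ÷ 20 = 141 mm.
T = 618 − 2·141 = 336 mm, which satisfies the 228 mm minimum.
20 risers give 19 treads; going = 19 × 336 = 6384 mm.
Enclosure = 6384 + 1136 + 1487 = 9007 mm.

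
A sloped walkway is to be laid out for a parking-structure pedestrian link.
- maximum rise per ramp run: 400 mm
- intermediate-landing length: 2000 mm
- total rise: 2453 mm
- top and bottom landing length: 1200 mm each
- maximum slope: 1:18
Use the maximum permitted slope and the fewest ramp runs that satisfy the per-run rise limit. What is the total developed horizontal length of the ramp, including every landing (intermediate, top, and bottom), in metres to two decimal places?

At most 400 each: 2453/400 = 6.13, giving 7 ramp runs. That means 6 intermediate landings.
Ramp run (horizontal) at 1:18: 2453 × 18 = 44154 mm.
Intermediate landings: 6 × 2000 = 12000 mm.
Top and bottom landings: 2 × 1200 = 2400 mm.
Total = 44154 + 12000 + 2400 = 58554 mm.
= 58.55 m.

58.55 m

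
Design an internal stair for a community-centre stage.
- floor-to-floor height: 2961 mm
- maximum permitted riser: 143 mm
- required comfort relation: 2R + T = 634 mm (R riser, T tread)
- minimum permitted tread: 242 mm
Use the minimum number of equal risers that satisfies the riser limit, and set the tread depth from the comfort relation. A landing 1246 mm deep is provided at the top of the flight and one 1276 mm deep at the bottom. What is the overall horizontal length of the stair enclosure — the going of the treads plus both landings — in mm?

9562 mm

At most 143 each: 2961/143 = 20.71, giving 21 risers.
Riser R = 2961 / 21 = 141 mm, within the 143 mm limit.
Tread T = 634 − 2 × 141 = 352 mm (≥ 242 mm).
21 risers give 20 treads; going = 20 × 352 = 7040 mm.
Add landings: 7040 + 1246 + 1276 = 9562 mm.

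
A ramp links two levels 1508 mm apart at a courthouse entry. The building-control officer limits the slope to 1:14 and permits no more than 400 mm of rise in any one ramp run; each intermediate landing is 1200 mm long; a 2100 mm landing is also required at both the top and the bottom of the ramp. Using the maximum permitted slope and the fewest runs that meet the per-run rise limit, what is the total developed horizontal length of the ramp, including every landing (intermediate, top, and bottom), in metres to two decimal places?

28.91 m

1508 / 400 = 3.77, so 4 ramp runs are needed. That means 3 intermediate landings.
Ramp run (horizontal) at 1:14: 1508 × 14 = 21112 mm.
3 intermediate landings contribute 3 × 1200 = 3600 mm.
Top and bottom landings: 2 × 2100 = 4200 mm.
Total = 21112 + 3600 + 4200 = 28912 mm.
= 28.91 m.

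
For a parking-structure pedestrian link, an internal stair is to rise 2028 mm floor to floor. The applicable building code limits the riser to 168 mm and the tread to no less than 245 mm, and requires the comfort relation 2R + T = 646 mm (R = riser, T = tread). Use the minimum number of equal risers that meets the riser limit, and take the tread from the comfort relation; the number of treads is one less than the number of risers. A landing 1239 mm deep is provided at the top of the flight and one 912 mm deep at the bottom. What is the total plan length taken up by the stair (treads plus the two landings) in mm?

6159 mm

2028 / 168 = 12.071 → round up to 13 risers.
Riser R = 2028 / 13 = 156 mm, within the 168 mm limit.
From 2R + T = 646: T = 646 − 312 = 334 mm.
Going = (13 − 1) × 334 = 4008 mm.
Add landings: 4008 + 1239 + 912 = 6159 mm.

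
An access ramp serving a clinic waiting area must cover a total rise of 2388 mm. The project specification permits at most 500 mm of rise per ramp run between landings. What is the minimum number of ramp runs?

2388 / 500 = 4.776 → round up to 5 ramp runs.

5 runs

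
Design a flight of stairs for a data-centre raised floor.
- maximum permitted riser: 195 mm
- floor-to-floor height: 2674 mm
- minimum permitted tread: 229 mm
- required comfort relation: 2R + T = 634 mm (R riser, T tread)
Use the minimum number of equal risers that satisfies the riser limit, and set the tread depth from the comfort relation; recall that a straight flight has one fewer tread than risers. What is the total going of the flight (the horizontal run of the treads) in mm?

3276 mm

2674 / 195 = 13.713 → round up to 14 risers.
Each riser is 2674/14 = 191 mm (≤ 195 mm).
Tread T = 634 − 2 × 191 = 252 mm (≥ 229 mm).
Treads = 14 − 1 = 13; going = 13 × 252 = 3276 mm.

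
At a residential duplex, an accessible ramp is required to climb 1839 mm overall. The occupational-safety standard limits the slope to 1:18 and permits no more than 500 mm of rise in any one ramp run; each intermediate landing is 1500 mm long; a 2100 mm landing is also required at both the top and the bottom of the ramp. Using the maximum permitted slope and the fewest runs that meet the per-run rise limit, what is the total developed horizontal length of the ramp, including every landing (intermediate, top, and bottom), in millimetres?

41802 mm

1839 / 500 = 3.68, so 4 ramp runs are needed. That means 3 intermediate landings.
Ramp run (horizontal) at 1:18: 1839 × 18 = 33102 mm.
3 intermediate landings contribute 3 × 1500 = 4500 mm.
Top and bottom landings: 2 × 2100 = 4200 mm.
Total = 33102 + 4500 + 4200 = 41802 mm.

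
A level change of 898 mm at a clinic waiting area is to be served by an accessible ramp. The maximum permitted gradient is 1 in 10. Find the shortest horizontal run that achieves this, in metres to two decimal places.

8.98 m

At 1:10 the run is 10 × 898 = 8980 mm.
8980 mm = 8.98 m.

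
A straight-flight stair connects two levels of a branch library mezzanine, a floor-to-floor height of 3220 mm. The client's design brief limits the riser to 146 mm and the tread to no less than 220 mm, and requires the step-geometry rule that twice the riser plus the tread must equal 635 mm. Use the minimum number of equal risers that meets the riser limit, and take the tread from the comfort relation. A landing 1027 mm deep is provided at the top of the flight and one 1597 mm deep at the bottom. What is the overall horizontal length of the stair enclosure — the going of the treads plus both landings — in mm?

3220 / 146 = 22.05, so 23 risers are needed.
Riser R = 3220 / 23 = 140 mm, within the 146 mm limit.
T = 635 − 2·140 = 355 mm, which satisfies the 220 mm minimum.
Treads = 23 − 1 = 22; going = 22 × 355 = 7810 mm.
Enclosure = 7810 + 1027 + 1597 = 10434 mm.

10434 mm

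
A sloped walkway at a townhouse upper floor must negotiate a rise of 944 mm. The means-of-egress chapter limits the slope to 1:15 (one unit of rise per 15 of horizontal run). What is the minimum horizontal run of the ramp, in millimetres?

14160 mm

At 1:15 the run is 15 × 944 = 14160 mm.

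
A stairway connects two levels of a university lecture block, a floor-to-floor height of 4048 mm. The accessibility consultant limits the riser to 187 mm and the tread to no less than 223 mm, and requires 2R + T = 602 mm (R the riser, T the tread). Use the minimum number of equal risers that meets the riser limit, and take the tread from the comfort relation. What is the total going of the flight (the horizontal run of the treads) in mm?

4914 mm

4048 / 187 = 21.65, so 22 risers are needed.
Riser R = 4048 / 22 = 184 mm, within the 187 mm limit.
T = 602 − 2·184 = 234 mm, which satisfies the 223 mm minimum.
22 risers give 21 treads; going = 21 × 234 = 4914 mm.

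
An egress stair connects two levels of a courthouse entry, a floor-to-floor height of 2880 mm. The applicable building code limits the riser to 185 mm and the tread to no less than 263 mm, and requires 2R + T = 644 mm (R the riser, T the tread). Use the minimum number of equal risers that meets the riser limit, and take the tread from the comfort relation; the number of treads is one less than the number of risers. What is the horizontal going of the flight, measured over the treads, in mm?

At most 185 each: 2880/185 = 15.57, giving 16 risers.
R = 2880 ÷ 16 = 180 mm.
From 2R + T = 644: T = 644 − 360 = 284 mm.
Going = (16 − 1) × 284 = 4260 mm.

4260 mm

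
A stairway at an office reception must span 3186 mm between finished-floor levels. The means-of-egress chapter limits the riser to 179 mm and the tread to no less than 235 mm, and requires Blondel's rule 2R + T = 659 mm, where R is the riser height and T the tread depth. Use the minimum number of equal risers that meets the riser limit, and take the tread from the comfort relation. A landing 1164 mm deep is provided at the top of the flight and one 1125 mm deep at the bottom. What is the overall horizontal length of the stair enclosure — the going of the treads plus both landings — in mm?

7474 mm

3186 / 179 = 17.799 → round up to 18 risers.
Riser R = 3186 / 18 = 177 mm, within the 179 mm limit.
Tread T = 659 − 2 × 177 = 305 mm (≥ 235 mm).
Going = (18 − 1) × 305 = 5185 mm.
Add landings: 5185 + 1164 + 1125 = 7474 mm.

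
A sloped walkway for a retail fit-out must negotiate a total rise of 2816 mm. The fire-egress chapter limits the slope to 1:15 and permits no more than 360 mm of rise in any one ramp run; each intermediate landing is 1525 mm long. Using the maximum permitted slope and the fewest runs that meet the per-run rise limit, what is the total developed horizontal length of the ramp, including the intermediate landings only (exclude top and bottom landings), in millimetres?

52915 mm

⌈2816/360⌉ = 8 ramp runs. That means 7 intermediate landings.
Horizontal run for 2816 mm of rise at 1:15 is 2816 × 15 = 42240 mm.
7 intermediate landings contribute 7 × 1525 = 10675 mm.
Developed length = 42240 + 10675 = 52915 mm.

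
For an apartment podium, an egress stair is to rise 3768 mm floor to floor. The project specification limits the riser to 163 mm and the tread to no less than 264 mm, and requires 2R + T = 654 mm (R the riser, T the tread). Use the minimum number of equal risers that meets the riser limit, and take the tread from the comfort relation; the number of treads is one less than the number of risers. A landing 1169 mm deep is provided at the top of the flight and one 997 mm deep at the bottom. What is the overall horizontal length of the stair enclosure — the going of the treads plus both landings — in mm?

3768 / 163 = 23.12, so 24 risers are needed.
R = 3768 ÷ 24 = 157 mm.
From 2R + T = 654: T = 654 − 314 = 340 mm.
Going = (24 − 1) × 340 = 7820 mm.
Enclosure = 7820 + 1169 + 997 = 9986 mm.

9986 mm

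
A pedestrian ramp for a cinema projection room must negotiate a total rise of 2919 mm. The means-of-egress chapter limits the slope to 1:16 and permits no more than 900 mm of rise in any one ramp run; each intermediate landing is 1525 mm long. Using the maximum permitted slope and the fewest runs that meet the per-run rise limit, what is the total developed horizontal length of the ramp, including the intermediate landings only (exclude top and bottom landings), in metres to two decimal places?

51.28 m

2919 / 900 = 3.243 → round up to 4 ramp runs. That means 3 intermediate landings.
Ramp run (horizontal) at 1:16: 2919 × 16 = 46704 mm.
3 intermediate landings contribute 3 × 1525 = 4575 mm.
Developed length = 46704 + 4575 = 51279 mm.
= 51.28 m.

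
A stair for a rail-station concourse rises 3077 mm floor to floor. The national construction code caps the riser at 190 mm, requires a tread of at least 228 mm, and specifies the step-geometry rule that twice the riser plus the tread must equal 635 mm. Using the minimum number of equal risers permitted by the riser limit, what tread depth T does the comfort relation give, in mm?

273 mm

⌈3077/190⌉ = 17 risers.
R = 3077 ÷ 17 = 181 mm.
Tread T = 635 − 2 × 181 = 273 mm (≥ 228 mm).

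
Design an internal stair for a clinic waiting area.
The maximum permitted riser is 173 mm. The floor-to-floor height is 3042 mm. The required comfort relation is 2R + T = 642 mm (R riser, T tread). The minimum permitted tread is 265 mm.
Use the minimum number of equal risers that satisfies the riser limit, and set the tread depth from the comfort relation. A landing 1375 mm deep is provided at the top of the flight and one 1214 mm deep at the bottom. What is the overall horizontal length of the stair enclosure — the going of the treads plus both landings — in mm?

7757 mm

⌈3042/173⌉ = 18 risers.
Each riser is 3042/18 = 169 mm (≤ 173 mm).
T = 642 − 2·169 = 304 mm, which satisfies the 265 mm minimum.
Going = (18 − 1) × 304 = 5168 mm.
Add landings: 5168 + 1375 + 1214 = 7757 mm.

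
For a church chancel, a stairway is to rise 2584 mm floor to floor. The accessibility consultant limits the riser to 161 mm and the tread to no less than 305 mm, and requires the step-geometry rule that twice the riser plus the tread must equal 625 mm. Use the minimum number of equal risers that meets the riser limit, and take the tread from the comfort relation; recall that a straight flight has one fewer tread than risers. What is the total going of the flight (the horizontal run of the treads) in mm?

2584 / 161 = 16.050 → round up to 17 risers.
Riser R = 2584 / 17 = 152 mm, within the 161 mm limit.
Tread T = 625 − 2 × 152 = 321 mm (≥ 305 mm).
17 risers give 16 treads; going = 16 × 321 = 5136 mm.

5136 mm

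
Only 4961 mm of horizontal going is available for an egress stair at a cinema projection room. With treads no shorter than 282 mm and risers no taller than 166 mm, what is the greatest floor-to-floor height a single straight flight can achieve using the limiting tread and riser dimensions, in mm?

4961 / 282 = 17.59, so 17 treads fit.
Risers = treads + 1 = 18.
Maximum height = 18 × 166 = 2988 mm.

2988 mm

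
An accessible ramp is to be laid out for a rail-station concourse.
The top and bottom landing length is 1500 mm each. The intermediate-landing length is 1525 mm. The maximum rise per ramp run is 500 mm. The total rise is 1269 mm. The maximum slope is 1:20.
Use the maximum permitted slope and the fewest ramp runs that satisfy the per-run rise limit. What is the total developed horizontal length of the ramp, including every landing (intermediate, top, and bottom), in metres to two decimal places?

1269 / 500 = 2.54, so 3 ramp runs are needed. That means 2 intermediate landings.
Ramp run (horizontal) at 1:20: 1269 × 20 = 25380 mm.
Intermediate landings: 2 × 1525 = 3050 mm.
Top and bottom landings: 2 × 1500 = 3000 mm.
Total = 25380 + 3050 + 3000 = 31430 mm.
= 31.43 m.

31.43 m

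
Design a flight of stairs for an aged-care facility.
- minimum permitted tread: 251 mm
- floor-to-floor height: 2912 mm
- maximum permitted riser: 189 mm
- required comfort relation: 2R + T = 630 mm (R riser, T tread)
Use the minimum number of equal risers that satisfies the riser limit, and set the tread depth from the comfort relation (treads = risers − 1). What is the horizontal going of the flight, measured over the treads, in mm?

3990 mm

2912 / 189 = 15.41, so 16 risers are needed.
Riser R = 2912 / 16 = 182 mm, within the 189 mm limit.
From 2R + T = 630: T = 630 − 364 = 266 mm.
Going = (16 − 1) × 266 = 3990 mm.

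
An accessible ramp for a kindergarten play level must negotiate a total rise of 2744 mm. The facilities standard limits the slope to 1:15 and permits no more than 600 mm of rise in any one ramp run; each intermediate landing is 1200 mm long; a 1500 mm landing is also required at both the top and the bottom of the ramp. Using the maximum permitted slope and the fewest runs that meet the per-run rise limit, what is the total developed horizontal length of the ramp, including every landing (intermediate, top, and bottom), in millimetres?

48960 mm

2744 / 600 = 4.573 → round up to 5 ramp runs. That means 4 intermediate landings.
Horizontal run for 2744 mm of rise at 1:15 is 2744 × 15 = 41160 mm.
Intermediate landings: 4 × 1200 = 4800 mm.
Top and bottom landings: 2 × 1500 = 3000 mm.
Total = 41160 + 4800 + 3000 = 48960 mm.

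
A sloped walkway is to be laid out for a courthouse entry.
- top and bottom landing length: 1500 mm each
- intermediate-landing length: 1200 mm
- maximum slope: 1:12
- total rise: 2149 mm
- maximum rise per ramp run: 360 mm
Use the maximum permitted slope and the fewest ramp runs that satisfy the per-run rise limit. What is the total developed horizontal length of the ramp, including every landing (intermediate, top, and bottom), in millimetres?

2149 / 360 = 5.969 → round up to 6 ramp runs. That means 5 intermediate landings.
Ramp run (horizontal) at 1:12: 2149 × 12 = 25788 mm.
Intermediate landings: 5 × 1200 = 6000 mm.
Top and bottom landings: 2 × 1500 = 3000 mm.
Total = 25788 + 6000 + 3000 = 34788 mm.

34788 mm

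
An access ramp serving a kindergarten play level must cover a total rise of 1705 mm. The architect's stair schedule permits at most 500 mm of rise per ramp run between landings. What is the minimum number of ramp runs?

1705 / 500 = 3.41, so 4 ramp runs are needed.

4 runs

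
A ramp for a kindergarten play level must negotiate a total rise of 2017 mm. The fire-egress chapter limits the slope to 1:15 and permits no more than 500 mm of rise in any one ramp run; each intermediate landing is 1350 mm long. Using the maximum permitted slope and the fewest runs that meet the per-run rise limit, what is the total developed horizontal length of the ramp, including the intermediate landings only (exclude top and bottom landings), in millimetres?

35655 mm

2017 / 500 = 4.034 → round up to 5 ramp runs. That means 4 intermediate landings.
Ramp run (horizontal) at 1:15: 2017 × 15 = 30255 mm.
Intermediate landings: 4 × 1350 = 5400 mm.
Developed length = 30255 + 5400 = 35655 mm.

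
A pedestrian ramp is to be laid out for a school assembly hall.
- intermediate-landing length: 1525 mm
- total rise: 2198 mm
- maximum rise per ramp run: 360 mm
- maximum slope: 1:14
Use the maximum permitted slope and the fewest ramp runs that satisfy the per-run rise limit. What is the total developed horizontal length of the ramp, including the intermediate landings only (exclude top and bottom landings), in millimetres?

2198 / 360 = 6.11, so 7 ramp runs are needed. That means 6 intermediate landings.
Ramp run (horizontal) at 1:14: 2198 × 14 = 30772 mm.
Intermediate landings: 6 × 1525 = 9150 mm.
Total developed length = 30772 + 9150 = 39922 mm.

39922 mm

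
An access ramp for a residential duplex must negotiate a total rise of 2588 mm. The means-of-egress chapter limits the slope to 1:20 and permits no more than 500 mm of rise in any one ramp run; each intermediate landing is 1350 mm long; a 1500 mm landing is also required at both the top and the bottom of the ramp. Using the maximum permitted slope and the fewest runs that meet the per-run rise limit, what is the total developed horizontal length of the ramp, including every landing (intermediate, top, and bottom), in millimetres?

61510 mm

2588 / 500 = 5.18, so 6 ramp runs are needed. That means 5 intermediate landings.
Horizontal run for 2588 mm of rise at 1:20 is 2588 × 20 = 51760 mm.
Intermediate landings: 5 × 1350 = 6750 mm.
Top and bottom landings: 2 × 1500 = 3000 mm.
Total = 51760 + 6750 + 3000 = 61510 mm.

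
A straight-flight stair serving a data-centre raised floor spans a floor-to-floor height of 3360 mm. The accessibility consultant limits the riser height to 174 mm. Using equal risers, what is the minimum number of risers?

20 risers

⌈3360/174⌉ = 20 risers.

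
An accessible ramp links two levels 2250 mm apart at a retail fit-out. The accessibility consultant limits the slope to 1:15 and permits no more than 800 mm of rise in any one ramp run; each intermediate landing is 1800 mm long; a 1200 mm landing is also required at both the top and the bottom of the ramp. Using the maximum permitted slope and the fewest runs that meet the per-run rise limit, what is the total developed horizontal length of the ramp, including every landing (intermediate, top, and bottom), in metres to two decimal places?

2250 / 800 = 2.812 → round up to 3 ramp runs. That means 2 intermediate landings.
Horizontal run for 2250 mm of rise at 1:15 is 2250 × 15 = 33750 mm.
Intermediate landings: 2 × 1800 = 3600 mm.
Top and bottom landings: 2 × 1200 = 2400 mm.
Total = 33750 + 3600 + 2400 = 39750 mm.
= 39.75 m.

39.75 m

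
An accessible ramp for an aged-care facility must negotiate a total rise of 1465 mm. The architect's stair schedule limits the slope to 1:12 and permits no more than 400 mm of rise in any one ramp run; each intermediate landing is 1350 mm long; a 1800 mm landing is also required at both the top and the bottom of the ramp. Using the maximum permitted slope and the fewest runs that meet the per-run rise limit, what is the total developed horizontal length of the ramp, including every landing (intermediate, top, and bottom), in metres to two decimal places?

1465 / 400 = 3.66, so 4 ramp runs are needed. That means 3 intermediate landings.
Ramp run (horizontal) at 1:12: 1465 × 12 = 17580 mm.
Intermediate landings: 3 × 1350 = 4050 mm.
Top and bottom landings: 2 × 1800 = 3600 mm.
Total = 17580 + 4050 + 3600 = 25230 mm.
= 25.23 m.

25.23 m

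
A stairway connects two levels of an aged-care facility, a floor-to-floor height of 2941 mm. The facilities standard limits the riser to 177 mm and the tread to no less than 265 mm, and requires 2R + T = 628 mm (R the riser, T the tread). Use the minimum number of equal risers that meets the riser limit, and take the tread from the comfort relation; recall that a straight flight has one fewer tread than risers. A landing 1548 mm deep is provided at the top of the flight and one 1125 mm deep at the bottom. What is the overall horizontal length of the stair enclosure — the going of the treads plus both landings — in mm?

7185 mm

At most 177 each: 2941/177 = 16.62, giving 17 risers.
R = 2941 ÷ 17 = 173 mm.
From 2R + T = 628: T = 628 − 346 = 282 mm.
17 risers give 16 treads; going = 16 × 282 = 4512 mm.
Enclosure = 4512 + 1548 + 1125 = 7185 mm.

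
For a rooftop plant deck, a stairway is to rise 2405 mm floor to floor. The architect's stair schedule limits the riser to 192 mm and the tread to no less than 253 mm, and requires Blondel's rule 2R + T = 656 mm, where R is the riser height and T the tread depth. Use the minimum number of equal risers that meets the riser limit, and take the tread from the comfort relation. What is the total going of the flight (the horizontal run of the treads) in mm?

2405 / 192 = 12.53, so 13 risers are needed.
Riser R = 2405 / 13 = 185 mm, within the 192 mm limit.
From 2R + T = 656: T = 656 − 370 = 286 mm.
13 risers give 12 treads; going = 12 × 286 = 3432 mm.

3432 mm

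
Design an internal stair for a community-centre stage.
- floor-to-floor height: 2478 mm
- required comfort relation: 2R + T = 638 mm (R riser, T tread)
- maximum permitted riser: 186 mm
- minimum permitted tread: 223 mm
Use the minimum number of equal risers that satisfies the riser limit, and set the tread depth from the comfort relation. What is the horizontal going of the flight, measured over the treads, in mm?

2478 / 186 = 13.323 → round up to 14 risers.
Each riser is 2478/14 = 177 mm (≤ 186 mm).
Tread T = 638 − 2 × 177 = 284 mm (≥ 223 mm).
Treads = 14 − 1 = 13; going = 13 × 284 = 3692 mm.

3692 mm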